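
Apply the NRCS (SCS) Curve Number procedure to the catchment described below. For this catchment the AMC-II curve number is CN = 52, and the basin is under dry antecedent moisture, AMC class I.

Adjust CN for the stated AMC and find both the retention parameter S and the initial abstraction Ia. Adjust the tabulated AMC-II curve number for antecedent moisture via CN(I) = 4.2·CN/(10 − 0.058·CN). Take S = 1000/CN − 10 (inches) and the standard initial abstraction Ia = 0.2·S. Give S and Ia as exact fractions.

S = 2000/91 in ≈ 21.978 in; Ia = 400/91 in ≈ 4.396 in

Adjust CN=52 to AMC I: 4.2·52/(10 − 0.058·52) → (1092/5) ÷ (873/125) = 9100/291 ≈ 31.271
Retention S: 1000/CN − 10 with CN=31.271 → S = 2000/91 ≈ 21.978 in
Ia = 0.2·(2000/91) = 400/91 in ≈ 4.396 in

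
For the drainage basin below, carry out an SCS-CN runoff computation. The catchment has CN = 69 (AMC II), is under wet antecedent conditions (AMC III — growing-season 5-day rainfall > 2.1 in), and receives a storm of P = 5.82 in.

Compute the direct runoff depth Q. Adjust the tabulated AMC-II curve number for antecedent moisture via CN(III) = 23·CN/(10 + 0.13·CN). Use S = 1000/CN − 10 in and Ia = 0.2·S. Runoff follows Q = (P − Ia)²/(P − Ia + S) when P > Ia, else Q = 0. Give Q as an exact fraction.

Q = 185603287489/46484578950 in ≈ 3.993 in

Wet (AMC III): CN(III) = 23·69/(10 + 0.13·69) = 1587/(1897/100) = 158700/1897 ≈ 83.658
S = 1000/(158700/1897) − 10 = 3100/1587 in ≈ 1.953 in
Ia = 0.2S: 0.2·1.953 = 0.391 in (exactly 620/1587)
P − Ia = 5.820 − 0.391 = 430817/79350 ≈ 5.429 in (> 0, runoff occurs)
Q: (430817/79350)² ÷ (585817/79350) = 185603287489/46484578950 in (≈ 3.993 in)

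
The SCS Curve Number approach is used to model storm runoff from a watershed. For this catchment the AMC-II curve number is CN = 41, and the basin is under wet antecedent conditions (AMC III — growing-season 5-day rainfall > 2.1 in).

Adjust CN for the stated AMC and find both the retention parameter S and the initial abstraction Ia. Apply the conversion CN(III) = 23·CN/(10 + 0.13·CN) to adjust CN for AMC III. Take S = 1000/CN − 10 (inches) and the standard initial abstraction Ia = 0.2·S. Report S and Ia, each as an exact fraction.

S = 5900/943 in ≈ 6.257 in; Ia = 1180/943 in ≈ 1.251 in

CN(III) from CN(II)=41: (23·41)/(10 + 0.13·41) = 94300/1533 ≈ 61.513
Max retention: S = 1000/(94300/1533) − 10 = 5900/943 in (≈ 6.257 in)
Ia = 0.2S: 0.2·6.257 = 1.251 in (exactly 1180/943)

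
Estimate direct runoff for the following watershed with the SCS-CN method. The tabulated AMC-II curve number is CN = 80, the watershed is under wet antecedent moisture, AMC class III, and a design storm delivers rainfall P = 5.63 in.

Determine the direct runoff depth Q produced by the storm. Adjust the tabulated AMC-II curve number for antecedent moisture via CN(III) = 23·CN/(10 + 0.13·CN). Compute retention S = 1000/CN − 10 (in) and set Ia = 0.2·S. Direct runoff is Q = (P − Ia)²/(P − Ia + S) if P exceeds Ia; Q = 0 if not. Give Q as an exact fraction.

Q = 154977601/34382700 in ≈ 4.507 in

CN(III) from CN(II)=80: (23·80)/(10 + 0.13·80) = 4600/51 ≈ 90.196
S = 1000/(4600/51) − 10 = 25/23 in ≈ 1.087 in
Ia = 0.2·(25/23) = 5/23 in ≈ 0.217 in
Since P=5.630 > Ia=0.217: effective rainfall P−Ia = 12449/2300 in
Runoff Q = (P−Ia)²/(P−Ia+S) = (5.413)²/(5.413+1.087) = 154977601/34382700 ≈ 4.507 in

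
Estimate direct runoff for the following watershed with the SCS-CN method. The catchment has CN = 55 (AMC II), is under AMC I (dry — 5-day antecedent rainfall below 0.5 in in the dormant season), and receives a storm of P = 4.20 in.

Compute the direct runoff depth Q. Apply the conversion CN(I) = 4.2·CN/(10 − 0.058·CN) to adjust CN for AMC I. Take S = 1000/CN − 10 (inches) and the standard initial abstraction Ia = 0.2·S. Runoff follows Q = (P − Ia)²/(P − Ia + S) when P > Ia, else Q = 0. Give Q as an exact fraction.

Q = 4563/977515 in ≈ 0.005 in

Adjust CN=55 to AMC I: 4.2·55/(10 − 0.058·55) → 231 ÷ (681/100) = 7700/227 ≈ 33.921
S = 1000/(7700/227) − 10 = 1500/77 in ≈ 19.481 in
Ia = 0.2·(1500/77) = 300/77 in ≈ 3.896 in
Excess rainfall: 4.200 − 3.896 = 0.304 in; P > Ia so Q > 0
Q = (117/385)²/((117/385) + 1500/77) = (13689/148225)/(7617/385) = 4563/977515 in ≈ 0.005 in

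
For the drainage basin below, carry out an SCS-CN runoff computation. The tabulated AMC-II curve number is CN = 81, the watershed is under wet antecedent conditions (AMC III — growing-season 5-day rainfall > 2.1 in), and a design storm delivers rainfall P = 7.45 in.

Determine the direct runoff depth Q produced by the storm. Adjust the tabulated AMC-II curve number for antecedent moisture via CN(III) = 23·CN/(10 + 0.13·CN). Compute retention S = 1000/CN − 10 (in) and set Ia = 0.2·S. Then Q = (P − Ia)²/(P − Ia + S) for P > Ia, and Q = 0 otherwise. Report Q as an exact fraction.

Q = 72892980169/11475595620 in ≈ 6.352 in

Adjust CN=81 to AMC III: 23·81/(10 + 0.13·81) → 1863 ÷ (2053/100) = 186300/2053 ≈ 90.745
Retention S: 1000/CN − 10 with CN=90.745 → S = 1900/1863 ≈ 1.020 in
Ia = 0.2S: 0.2·1.020 = 0.204 in (exactly 380/1863)
P − Ia = 7.450 − 0.204 = 269987/37260 ≈ 7.246 in (> 0, runoff occurs)
Q: (269987/37260)² ÷ (307987/37260) = 72892980169/11475595620 in (≈ 6.352 in)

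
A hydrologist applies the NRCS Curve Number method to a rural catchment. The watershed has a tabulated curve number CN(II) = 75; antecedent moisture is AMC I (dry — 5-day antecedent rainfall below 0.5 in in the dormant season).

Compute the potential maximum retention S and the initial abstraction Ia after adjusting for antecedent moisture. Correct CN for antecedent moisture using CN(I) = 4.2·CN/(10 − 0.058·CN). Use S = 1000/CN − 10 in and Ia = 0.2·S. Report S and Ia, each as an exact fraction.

S = 500/63 in ≈ 7.937 in; Ia = 100/63 in ≈ 1.587 in

Adjust CN=75 to AMC I: 4.2·75/(10 − 0.058·75) → 315 ÷ (113/20) = 6300/113 ≈ 55.752
S = 1000/(6300/113) − 10 = 500/63 in ≈ 7.937 in
Ia = 0.2S: 0.2·7.937 = 1.587 in (exactly 100/63)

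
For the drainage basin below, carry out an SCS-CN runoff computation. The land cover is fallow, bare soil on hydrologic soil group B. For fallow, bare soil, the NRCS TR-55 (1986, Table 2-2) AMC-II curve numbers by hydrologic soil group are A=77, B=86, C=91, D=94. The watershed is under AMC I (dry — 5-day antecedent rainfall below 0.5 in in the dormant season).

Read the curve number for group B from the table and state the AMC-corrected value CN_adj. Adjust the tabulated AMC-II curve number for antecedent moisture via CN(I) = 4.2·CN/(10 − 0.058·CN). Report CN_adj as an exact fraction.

CN_adj = 12900/179 ≈ 72.067

NRCS table: fallow, bare soil, soil group B → CN(II) = 86
CN(I) from CN(II)=86: (4.2·86)/(10 − 0.058·86) = 12900/179 ≈ 72.067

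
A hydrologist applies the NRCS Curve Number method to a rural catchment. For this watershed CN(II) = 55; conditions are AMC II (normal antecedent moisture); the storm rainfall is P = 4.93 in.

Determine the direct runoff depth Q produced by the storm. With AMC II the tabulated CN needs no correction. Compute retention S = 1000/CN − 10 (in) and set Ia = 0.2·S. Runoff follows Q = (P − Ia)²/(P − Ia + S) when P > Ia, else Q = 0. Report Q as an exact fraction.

Q = 13126129/13885300 in ≈ 0.945 in

Average conditions: CN = 55 (no AMC adjustment).
Retention S: 1000/CN − 10 with CN=55.000 → S = 90/11 ≈ 8.182 in
Ia = 0.2S: 0.2·8.182 = 1.636 in (exactly 18/11)
Excess rainfall: 4.930 − 1.636 = 3.294 in; P > Ia so Q > 0
Q: (3623/1100)² ÷ (12623/1100) = 13126129/13885300 in (≈ 0.945 in)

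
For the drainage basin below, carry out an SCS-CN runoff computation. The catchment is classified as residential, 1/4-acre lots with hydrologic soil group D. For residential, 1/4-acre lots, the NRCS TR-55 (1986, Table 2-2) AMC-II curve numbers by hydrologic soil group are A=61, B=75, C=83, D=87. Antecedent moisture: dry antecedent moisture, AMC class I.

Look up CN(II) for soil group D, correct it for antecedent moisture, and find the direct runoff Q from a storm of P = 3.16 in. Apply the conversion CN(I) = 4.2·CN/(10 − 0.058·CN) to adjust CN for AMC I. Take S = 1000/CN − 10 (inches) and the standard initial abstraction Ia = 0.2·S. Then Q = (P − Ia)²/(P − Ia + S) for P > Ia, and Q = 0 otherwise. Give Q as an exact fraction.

Q = 12506619889/12530159775 in ≈ 0.998 in

NRCS table: residential, 1/4-acre lots, soil group D → CN(II) = 87
CN(I) from CN(II)=87: (4.2·87)/(10 − 0.058·87) = 182700/2477 ≈ 73.759
S = 1000/(182700/2477) − 10 = 6500/1827 in ≈ 3.558 in
Ia = 0.2S: 0.2·3.558 = 0.712 in (exactly 1300/1827)
P − Ia = 3.160 − 0.712 = 111833/45675 ≈ 2.448 in (> 0, runoff occurs)
Q = (111833/45675)²/((111833/45675) + 6500/1827) = (12506619889/2086205625)/(274333/45675) = 12506619889/12530159775 in ≈ 0.998 in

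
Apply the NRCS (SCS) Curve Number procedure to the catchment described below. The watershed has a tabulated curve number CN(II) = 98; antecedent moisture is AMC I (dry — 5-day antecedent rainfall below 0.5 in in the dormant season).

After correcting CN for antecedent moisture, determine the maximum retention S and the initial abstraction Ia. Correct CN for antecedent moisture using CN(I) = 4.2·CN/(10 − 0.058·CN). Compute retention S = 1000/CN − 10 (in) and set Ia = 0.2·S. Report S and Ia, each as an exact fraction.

S = 500/1029 in ≈ 0.486 in; Ia = 100/1029 in ≈ 0.097 in

CN(I) from CN(II)=98: (4.2·98)/(10 − 0.058·98) = 102900/1079 ≈ 95.366
Retention S: 1000/CN − 10 with CN=95.366 → S = 500/1029 ≈ 0.486 in
Ia = 0.2S: 0.2·0.486 = 0.097 in (exactly 100/1029)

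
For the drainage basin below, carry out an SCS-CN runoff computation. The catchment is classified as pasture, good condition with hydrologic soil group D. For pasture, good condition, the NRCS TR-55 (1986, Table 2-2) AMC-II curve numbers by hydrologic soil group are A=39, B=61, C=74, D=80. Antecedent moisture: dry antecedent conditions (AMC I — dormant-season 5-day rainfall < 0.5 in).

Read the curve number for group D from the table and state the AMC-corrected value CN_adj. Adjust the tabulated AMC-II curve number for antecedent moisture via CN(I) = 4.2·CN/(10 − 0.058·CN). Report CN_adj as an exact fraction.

NRCS table: pasture, good condition, soil group D → CN(II) = 80
CN(I) from CN(II)=80: (4.2·80)/(10 − 0.058·80) = 4200/67 ≈ 62.687

CN_adj = 4200/67 ≈ 62.687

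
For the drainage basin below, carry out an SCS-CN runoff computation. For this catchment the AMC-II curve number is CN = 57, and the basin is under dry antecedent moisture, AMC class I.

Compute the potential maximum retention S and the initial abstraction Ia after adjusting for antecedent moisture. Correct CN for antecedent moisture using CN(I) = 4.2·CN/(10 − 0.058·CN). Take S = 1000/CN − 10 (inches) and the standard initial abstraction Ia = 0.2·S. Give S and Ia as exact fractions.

Dry (AMC I): CN(I) = 4.2·57/(10 − 0.058·57) = (1197/5)/(3347/500) = 119700/3347 ≈ 35.763
Retention S: 1000/CN − 10 with CN=35.763 → S = 21500/1197 ≈ 17.962 in
Initial abstraction Ia = S/5 = (21500/1197)/5 = 4300/1197 ≈ 3.592 in

S = 21500/1197 in ≈ 17.962 in; Ia = 4300/1197 in ≈ 3.592 in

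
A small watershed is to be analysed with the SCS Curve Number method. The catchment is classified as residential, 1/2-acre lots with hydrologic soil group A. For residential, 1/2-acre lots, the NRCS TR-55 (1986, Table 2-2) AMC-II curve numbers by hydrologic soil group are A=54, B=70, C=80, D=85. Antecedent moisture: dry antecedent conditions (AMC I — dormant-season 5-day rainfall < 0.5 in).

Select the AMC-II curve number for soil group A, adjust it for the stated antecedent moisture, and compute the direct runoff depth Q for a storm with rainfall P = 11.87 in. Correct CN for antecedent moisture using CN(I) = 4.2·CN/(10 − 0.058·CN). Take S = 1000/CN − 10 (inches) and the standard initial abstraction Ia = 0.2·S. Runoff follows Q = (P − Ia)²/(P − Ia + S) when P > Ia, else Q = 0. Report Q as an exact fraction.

NRCS table: residential, 1/2-acre lots, soil group A → CN(II) = 54
Adjust CN=54 to AMC I: 4.2·54/(10 − 0.058·54) → (1134/5) ÷ (1717/250) = 56700/1717 ≈ 33.023
Retention S: 1000/CN − 10 with CN=33.023 → S = 11500/567 ≈ 20.282 in
Initial abstraction Ia = S/5 = (11500/567)/5 = 2300/567 ≈ 4.056 in
Since P=11.870 > Ia=4.056: effective rainfall P−Ia = 443029/56700 in
Q = (443029/56700)²/((443029/56700) + 11500/567) = (196274694841/3214890000)/(1593029/56700) = 196274694841/90324744300 in ≈ 2.173 in

Q = 196274694841/90324744300 in ≈ 2.173 in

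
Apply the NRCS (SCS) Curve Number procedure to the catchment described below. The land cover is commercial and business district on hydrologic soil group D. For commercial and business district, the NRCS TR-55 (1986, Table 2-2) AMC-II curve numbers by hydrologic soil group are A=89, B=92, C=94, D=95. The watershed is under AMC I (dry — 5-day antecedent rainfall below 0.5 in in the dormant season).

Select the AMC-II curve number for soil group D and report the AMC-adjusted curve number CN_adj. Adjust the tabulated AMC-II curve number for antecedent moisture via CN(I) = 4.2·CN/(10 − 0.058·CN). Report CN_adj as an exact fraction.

CN_adj = 39900/449 ≈ 88.864

NRCS table: commercial and business district, soil group D → CN(II) = 95
Adjust CN=95 to AMC I: 4.2·95/(10 − 0.058·95) → 399 ÷ (449/100) = 39900/449 ≈ 88.864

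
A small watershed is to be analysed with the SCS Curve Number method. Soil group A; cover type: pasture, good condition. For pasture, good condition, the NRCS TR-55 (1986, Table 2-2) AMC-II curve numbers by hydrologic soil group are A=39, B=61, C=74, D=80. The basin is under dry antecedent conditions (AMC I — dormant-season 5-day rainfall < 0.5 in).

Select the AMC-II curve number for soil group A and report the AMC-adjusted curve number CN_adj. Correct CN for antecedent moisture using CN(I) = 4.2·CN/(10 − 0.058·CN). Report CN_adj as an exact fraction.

CN_adj = 81900/3869 ≈ 21.168

NRCS table: pasture, good condition, soil group A → CN(II) = 39
Dry (AMC I): CN(I) = 4.2·39/(10 − 0.058·39) = (819/5)/(3869/500) = 81900/3869 ≈ 21.168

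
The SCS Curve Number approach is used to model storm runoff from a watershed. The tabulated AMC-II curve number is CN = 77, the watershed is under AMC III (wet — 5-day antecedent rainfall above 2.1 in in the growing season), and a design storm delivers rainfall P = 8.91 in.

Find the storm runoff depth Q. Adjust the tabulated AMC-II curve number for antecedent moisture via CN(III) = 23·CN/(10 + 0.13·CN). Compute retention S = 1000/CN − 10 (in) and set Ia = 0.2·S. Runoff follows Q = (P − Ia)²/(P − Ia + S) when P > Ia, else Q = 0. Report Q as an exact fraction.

Q = 4436492449/589873900 in ≈ 7.521 in

Wet (AMC III): CN(III) = 23·77/(10 + 0.13·77) = 1771/(2001/100) = 7700/87 ≈ 88.506
Max retention: S = 1000/(7700/87) − 10 = 100/77 in (≈ 1.299 in)
Ia = 0.2S: 0.2·1.299 = 0.260 in (exactly 20/77)
P − Ia = 8.910 − 0.260 = 66607/7700 ≈ 8.650 in (> 0, runoff occurs)
Q = (66607/7700)²/((66607/7700) + 100/77) = (4436492449/59290000)/(76607/7700) = 4436492449/589873900 in ≈ 7.521 in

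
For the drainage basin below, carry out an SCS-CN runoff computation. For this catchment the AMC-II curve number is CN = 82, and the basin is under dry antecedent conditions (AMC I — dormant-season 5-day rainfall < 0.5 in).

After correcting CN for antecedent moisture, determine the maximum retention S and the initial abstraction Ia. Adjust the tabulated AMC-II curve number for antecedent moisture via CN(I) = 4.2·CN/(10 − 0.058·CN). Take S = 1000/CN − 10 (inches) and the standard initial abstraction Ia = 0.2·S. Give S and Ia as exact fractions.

Adjust CN=82 to AMC I: 4.2·82/(10 − 0.058·82) → (1722/5) ÷ (1311/250) = 28700/437 ≈ 65.675
Retention S: 1000/CN − 10 with CN=65.675 → S = 1500/287 ≈ 5.226 in
Ia = 0.2·(1500/287) = 300/287 in ≈ 1.045 in

S = 1500/287 in ≈ 5.226 in; Ia = 300/287 in ≈ 1.045 in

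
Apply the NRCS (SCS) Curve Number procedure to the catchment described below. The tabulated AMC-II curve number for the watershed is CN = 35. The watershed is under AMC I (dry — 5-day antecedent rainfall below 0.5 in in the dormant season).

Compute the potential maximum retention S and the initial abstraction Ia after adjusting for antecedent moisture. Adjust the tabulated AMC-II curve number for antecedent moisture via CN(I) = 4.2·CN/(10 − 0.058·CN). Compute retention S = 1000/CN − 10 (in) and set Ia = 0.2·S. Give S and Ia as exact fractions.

S = 6500/147 in ≈ 44.218 in; Ia = 1300/147 in ≈ 8.844 in

Adjust CN=35 to AMC I: 4.2·35/(10 − 0.058·35) → 147 ÷ (797/100) = 14700/797 ≈ 18.444
Retention S: 1000/CN − 10 with CN=18.444 → S = 6500/147 ≈ 44.218 in
Ia = 0.2S: 0.2·44.218 = 8.844 in (exactly 1300/147)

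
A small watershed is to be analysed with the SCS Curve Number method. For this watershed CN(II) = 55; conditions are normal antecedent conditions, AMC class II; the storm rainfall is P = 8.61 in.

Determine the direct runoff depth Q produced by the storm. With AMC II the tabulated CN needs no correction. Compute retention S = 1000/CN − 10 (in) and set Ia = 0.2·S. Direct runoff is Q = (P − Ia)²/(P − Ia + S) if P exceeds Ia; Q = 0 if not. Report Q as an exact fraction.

Average conditions: CN = 55 (no AMC adjustment).
S = 1000/55 − 10 = 90/11 in ≈ 8.182 in
Ia = 0.2S: 0.2·8.182 = 1.636 in (exactly 18/11)
Since P=8.610 > Ia=1.636: effective rainfall P−Ia = 7671/1100 in
Q: (7671/1100)² ÷ (16671/1100) = 19614747/6112700 in (≈ 3.209 in)

Q = 19614747/6112700 in ≈ 3.209 in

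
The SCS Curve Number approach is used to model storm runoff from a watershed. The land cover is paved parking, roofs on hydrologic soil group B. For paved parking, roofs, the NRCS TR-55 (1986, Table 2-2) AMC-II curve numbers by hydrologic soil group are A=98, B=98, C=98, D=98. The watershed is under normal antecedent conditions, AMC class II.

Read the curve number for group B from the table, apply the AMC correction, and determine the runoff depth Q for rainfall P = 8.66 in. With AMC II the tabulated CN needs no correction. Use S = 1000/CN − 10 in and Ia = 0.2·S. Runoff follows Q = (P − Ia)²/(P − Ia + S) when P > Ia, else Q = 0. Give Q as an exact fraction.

NRCS table: paved parking, roofs, soil group B → CN(II) = 98
AMC II — tabulated CN = 98 applies directly.
Retention S: 1000/CN − 10 with CN=98.000 → S = 10/49 ≈ 0.204 in
Ia = 0.2·(10/49) = 2/49 in ≈ 0.041 in
Excess rainfall: 8.660 − 0.041 = 8.619 in; P > Ia so Q > 0
Q = (21117/2450)²/((21117/2450) + 10/49) = (445927689/6002500)/(21617/2450) = 445927689/52961650 in ≈ 8.420 in

Q = 445927689/52961650 in ≈ 8.420 in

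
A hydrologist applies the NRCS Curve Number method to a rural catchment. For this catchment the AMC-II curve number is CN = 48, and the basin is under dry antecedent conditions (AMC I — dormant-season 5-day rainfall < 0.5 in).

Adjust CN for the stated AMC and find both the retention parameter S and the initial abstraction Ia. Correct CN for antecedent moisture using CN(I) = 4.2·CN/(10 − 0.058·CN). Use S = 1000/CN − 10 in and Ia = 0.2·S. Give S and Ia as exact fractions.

S = 1625/63 in ≈ 25.794 in; Ia = 325/63 in ≈ 5.159 in

Dry (AMC I): CN(I) = 4.2·48/(10 − 0.058·48) = (1008/5)/(902/125) = 12600/451 ≈ 27.938
S = 1000/(12600/451) − 10 = 1625/63 in ≈ 25.794 in
Ia = 0.2·(1625/63) = 325/63 in ≈ 5.159 in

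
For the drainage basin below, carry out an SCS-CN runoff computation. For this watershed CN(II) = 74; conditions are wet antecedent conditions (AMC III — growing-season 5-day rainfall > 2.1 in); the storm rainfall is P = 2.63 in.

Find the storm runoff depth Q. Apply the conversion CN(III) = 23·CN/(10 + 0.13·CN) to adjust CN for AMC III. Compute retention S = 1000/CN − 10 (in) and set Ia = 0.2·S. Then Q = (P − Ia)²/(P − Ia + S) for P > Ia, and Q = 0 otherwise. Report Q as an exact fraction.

CN(III) from CN(II)=74: (23·74)/(10 + 0.13·74) = 85100/981 ≈ 86.748
S = 1000/(85100/981) − 10 = 1300/851 in ≈ 1.528 in
Ia = 0.2·(1300/851) = 260/851 in ≈ 0.306 in
Excess rainfall: 2.630 − 0.306 = 2.324 in; P > Ia so Q > 0
Runoff Q = (P−Ia)²/(P−Ia+S) = (2.324)²/(2.324+1.528) = 39129982969/27896886300 ≈ 1.403 in

Q = 39129982969/27896886300 in ≈ 1.403 in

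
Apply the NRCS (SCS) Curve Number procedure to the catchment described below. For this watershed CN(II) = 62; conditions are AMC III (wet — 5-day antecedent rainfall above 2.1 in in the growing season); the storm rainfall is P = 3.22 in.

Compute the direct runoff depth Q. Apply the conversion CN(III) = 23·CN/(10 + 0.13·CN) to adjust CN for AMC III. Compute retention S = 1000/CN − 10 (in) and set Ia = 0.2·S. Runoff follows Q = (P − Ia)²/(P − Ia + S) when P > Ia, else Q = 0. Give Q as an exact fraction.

CN(III) from CN(II)=62: (23·62)/(10 + 0.13·62) = 71300/903 ≈ 78.959
S = 1000/(71300/903) − 10 = 1900/713 in ≈ 2.665 in
Ia = 0.2·(1900/713) = 380/713 in ≈ 0.533 in
Since P=3.220 > Ia=0.533: effective rainfall P−Ia = 95793/35650 in
Q: (95793/35650)² ÷ (190793/35650) = 9176298849/6801770450 in (≈ 1.349 in)

Q = 9176298849/6801770450 in ≈ 1.349 in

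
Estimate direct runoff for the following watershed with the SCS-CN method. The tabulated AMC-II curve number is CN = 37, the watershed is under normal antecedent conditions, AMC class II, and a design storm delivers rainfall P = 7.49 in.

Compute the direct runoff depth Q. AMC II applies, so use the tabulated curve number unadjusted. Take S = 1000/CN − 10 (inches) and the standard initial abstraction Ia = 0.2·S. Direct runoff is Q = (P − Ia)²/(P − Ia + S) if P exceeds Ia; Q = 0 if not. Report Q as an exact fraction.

Q = 32628967/41288300 in ≈ 0.790 in

Average conditions: CN = 37 (no AMC adjustment).
S = 1000/37 − 10 = 630/37 in ≈ 17.027 in
Initial abstraction Ia = S/5 = (630/37)/5 = 126/37 ≈ 3.405 in
Since P=7.490 > Ia=3.405: effective rainfall P−Ia = 15113/3700 in
Q: (15113/3700)² ÷ (78113/3700) = 32628967/41288300 in (≈ 0.790 in)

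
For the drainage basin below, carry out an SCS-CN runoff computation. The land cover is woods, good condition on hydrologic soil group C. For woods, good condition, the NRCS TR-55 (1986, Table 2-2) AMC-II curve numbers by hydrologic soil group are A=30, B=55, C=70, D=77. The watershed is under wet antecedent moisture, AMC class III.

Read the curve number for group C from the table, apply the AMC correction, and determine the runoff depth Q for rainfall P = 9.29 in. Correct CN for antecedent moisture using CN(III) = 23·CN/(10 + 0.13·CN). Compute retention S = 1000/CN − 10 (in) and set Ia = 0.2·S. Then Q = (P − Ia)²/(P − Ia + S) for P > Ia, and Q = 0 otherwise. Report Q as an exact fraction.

Q = 20612057761/2794460900 in ≈ 7.376 in

NRCS table: woods, good condition, soil group C → CN(II) = 70
CN(III) from CN(II)=70: (23·70)/(10 + 0.13·70) = 16100/191 ≈ 84.293
Max retention: S = 1000/(16100/191) − 10 = 300/161 in (≈ 1.863 in)
Initial abstraction Ia = S/5 = (300/161)/5 = 60/161 ≈ 0.373 in
P − Ia = 9.290 − 0.373 = 143569/16100 ≈ 8.917 in (> 0, runoff occurs)
Q = (143569/16100)²/((143569/16100) + 300/161) = (20612057761/259210000)/(173569/16100) = 20612057761/2794460900 in ≈ 7.376 in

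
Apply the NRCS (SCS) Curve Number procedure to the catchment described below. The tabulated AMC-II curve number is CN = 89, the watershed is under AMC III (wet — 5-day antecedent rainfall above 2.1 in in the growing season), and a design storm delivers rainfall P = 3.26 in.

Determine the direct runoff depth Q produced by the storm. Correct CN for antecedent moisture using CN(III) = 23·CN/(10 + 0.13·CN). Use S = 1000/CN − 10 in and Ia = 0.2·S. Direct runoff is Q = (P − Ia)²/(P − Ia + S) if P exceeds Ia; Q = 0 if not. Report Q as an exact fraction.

Q = 104110120921/38653603350 in ≈ 2.693 in

Adjust CN=89 to AMC III: 23·89/(10 + 0.13·89) → 2047 ÷ (2157/100) = 204700/2157 ≈ 94.900
S = 1000/(204700/2157) − 10 = 1100/2047 in ≈ 0.537 in
Ia = 0.2·(1100/2047) = 220/2047 in ≈ 0.107 in
Since P=3.260 > Ia=0.107: effective rainfall P−Ia = 322661/102350 in
Runoff Q = (P−Ia)²/(P−Ia+S) = (3.153)²/(3.153+0.537) = 104110120921/38653603350 ≈ 2.693 in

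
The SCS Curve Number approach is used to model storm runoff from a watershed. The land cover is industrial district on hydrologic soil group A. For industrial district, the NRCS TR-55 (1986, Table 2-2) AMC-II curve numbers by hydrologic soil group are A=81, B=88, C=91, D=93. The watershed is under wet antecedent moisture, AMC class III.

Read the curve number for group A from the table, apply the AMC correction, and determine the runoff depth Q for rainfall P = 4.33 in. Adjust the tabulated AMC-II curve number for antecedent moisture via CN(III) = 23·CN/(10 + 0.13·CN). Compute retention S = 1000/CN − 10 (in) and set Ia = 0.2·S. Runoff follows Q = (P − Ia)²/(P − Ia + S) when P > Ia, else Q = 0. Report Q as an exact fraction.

Q = 590867405041/178601897700 in ≈ 3.308 in

NRCS table: industrial district, soil group A → CN(II) = 81
Adjust CN=81 to AMC III: 23·81/(10 + 0.13·81) → 1863 ÷ (2053/100) = 186300/2053 ≈ 90.745
Retention S: 1000/CN − 10 with CN=90.745 → S = 1900/1863 ≈ 1.020 in
Ia = 0.2S: 0.2·1.020 = 0.204 in (exactly 380/1863)
Excess rainfall: 4.330 − 0.204 = 4.126 in; P > Ia so Q > 0
Q: (768679/186300)² ÷ (958679/186300) = 590867405041/178601897700 in (≈ 3.308 in)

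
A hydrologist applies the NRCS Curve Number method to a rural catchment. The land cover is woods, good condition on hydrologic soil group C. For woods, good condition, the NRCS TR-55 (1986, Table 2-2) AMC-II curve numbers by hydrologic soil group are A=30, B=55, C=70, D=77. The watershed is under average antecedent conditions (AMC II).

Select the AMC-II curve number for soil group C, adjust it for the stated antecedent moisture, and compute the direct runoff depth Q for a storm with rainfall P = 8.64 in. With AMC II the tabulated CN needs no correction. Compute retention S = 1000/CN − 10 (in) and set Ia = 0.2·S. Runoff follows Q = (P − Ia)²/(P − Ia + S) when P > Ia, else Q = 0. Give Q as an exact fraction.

Q = 154587/30800 in ≈ 5.019 in

NRCS table: woods, good condition, soil group C → CN(II) = 70
Average conditions: CN = 70 (no AMC adjustment).
S = 1000/70 − 10 = 30/7 in ≈ 4.286 in
Ia = 0.2S: 0.2·4.286 = 0.857 in (exactly 6/7)
Since P=8.640 > Ia=0.857: effective rainfall P−Ia = 1362/175 in
Q: (1362/175)² ÷ (2112/175) = 154587/30800 in (≈ 5.019 in)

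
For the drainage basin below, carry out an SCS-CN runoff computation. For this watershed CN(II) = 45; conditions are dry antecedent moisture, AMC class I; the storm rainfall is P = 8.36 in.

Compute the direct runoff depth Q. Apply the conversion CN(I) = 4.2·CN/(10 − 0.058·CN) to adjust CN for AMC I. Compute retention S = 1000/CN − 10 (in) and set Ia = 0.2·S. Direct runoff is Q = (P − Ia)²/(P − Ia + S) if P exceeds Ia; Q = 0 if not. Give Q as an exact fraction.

Q = 13093091/64217475 in ≈ 0.204 in

CN(I) from CN(II)=45: (4.2·45)/(10 − 0.058·45) = 18900/739 ≈ 25.575
Max retention: S = 1000/(18900/739) − 10 = 5500/189 in (≈ 29.101 in)
Initial abstraction Ia = S/5 = (5500/189)/5 = 1100/189 ≈ 5.820 in
Since P=8.360 > Ia=5.820: effective rainfall P−Ia = 12001/4725 in
Q = (12001/4725)²/((12001/4725) + 5500/189) = (144024001/22325625)/(149501/4725) = 13093091/64217475 in ≈ 0.204 in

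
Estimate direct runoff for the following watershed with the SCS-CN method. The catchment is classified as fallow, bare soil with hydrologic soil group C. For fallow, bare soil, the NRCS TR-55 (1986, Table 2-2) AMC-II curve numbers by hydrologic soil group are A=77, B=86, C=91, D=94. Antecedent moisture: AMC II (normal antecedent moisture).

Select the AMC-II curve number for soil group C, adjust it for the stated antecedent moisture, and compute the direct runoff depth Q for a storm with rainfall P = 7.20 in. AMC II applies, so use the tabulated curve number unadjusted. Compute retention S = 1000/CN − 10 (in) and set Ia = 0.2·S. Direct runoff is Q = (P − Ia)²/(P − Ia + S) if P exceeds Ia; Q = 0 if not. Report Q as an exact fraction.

NRCS table: fallow, bare soil, soil group C → CN(II) = 91
Average conditions: CN = 91 (no AMC adjustment).
S = 1000/91 − 10 = 90/91 in ≈ 0.989 in
Ia = 0.2·(90/91) = 18/91 in ≈ 0.198 in
Since P=7.200 > Ia=0.198: effective rainfall P−Ia = 3186/455 in
Runoff Q = (P−Ia)²/(P−Ia+S) = (7.002)²/(7.002+0.989) = 281961/45955 ≈ 6.136 in

Q = 281961/45955 in ≈ 6.136 in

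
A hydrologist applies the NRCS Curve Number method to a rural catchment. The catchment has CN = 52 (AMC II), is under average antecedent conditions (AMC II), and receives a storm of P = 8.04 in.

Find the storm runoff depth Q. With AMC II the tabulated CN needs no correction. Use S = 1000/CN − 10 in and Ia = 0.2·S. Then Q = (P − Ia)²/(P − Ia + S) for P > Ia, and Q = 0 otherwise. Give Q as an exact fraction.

Q = 450241/181025 in ≈ 2.487 in

Average conditions: CN = 52 (no AMC adjustment).
Retention S: 1000/CN − 10 with CN=52.000 → S = 120/13 ≈ 9.231 in
Ia = 0.2·(120/13) = 24/13 in ≈ 1.846 in
Since P=8.040 > Ia=1.846: effective rainfall P−Ia = 2013/325 in
Q: (2013/325)² ÷ (5013/325) = 450241/181025 in (≈ 2.487 in)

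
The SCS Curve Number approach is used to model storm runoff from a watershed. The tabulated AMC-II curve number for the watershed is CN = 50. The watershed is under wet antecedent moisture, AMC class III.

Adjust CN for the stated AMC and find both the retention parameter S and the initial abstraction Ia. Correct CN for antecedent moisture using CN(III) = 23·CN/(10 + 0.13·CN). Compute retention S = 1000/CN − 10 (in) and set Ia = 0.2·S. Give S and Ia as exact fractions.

S = 100/23 in ≈ 4.348 in; Ia = 20/23 in ≈ 0.870 in

Wet (AMC III): CN(III) = 23·50/(10 + 0.13·50) = 1150/(33/2) = 2300/33 ≈ 69.697
Max retention: S = 1000/(2300/33) − 10 = 100/23 in (≈ 4.348 in)
Initial abstraction Ia = S/5 = (100/23)/5 = 20/23 ≈ 0.870 in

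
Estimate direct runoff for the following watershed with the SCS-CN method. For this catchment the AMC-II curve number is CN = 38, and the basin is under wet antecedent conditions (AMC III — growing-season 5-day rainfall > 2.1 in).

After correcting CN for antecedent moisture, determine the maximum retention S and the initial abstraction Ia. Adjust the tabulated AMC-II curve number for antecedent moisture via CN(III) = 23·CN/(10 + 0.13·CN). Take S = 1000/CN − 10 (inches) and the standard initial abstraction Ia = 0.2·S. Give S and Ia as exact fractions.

S = 3100/437 in ≈ 7.094 in; Ia = 620/437 in ≈ 1.419 in

Adjust CN=38 to AMC III: 23·38/(10 + 0.13·38) → 874 ÷ (747/50) = 43700/747 ≈ 58.501
Max retention: S = 1000/(43700/747) − 10 = 3100/437 in (≈ 7.094 in)
Ia = 0.2·(3100/437) = 620/437 in ≈ 1.419 in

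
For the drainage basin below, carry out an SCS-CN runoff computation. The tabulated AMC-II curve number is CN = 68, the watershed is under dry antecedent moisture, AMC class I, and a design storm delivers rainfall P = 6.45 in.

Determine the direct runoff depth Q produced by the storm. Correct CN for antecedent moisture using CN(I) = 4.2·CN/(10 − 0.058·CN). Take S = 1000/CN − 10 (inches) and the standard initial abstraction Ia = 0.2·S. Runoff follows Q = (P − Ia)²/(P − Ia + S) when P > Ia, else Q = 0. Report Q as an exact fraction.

Q = 903182809/785778420 in ≈ 1.149 in

Dry (AMC I): CN(I) = 4.2·68/(10 − 0.058·68) = (1428/5)/(757/125) = 35700/757 ≈ 47.160
Retention S: 1000/CN − 10 with CN=47.160 → S = 4000/357 ≈ 11.204 in
Ia = 0.2·(4000/357) = 800/357 in ≈ 2.241 in
Excess rainfall: 6.450 − 2.241 = 4.209 in; P > Ia so Q > 0
Q: (30053/7140)² ÷ (110053/7140) = 903182809/785778420 in (≈ 1.149 in)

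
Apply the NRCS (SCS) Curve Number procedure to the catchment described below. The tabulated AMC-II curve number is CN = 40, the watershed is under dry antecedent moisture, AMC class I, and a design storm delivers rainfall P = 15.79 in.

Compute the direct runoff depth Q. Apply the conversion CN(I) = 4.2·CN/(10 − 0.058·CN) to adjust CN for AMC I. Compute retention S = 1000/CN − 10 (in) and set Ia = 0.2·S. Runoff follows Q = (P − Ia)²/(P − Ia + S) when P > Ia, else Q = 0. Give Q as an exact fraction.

Q = 36638809/21737100 in ≈ 1.686 in

Adjust CN=40 to AMC I: 4.2·40/(10 − 0.058·40) → 168 ÷ (192/25) = 175/8 ≈ 21.875
S = 1000/(175/8) − 10 = 250/7 in ≈ 35.714 in
Ia = 0.2·(250/7) = 50/7 in ≈ 7.143 in
Since P=15.790 > Ia=7.143: effective rainfall P−Ia = 6053/700 in
Q: (6053/700)² ÷ (31053/700) = 36638809/21737100 in (≈ 1.686 in)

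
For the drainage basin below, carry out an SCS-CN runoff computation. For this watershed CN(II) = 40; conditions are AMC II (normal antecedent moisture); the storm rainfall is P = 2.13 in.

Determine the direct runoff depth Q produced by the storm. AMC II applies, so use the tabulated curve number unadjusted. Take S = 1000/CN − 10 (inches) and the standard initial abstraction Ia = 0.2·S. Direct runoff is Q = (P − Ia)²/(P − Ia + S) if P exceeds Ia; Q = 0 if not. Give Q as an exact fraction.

AMC II — tabulated CN = 40 applies directly.
Max retention: S = 1000/40 − 10 = 15 in (≈ 15.000 in)
Ia = 0.2S: 0.2·15.000 = 3.000 in (exactly 3)
P = 2.130 ≤ Ia = 3.000 in: entire storm abstracted, Q = 0.

Q = 0 in ≈ 0.000 in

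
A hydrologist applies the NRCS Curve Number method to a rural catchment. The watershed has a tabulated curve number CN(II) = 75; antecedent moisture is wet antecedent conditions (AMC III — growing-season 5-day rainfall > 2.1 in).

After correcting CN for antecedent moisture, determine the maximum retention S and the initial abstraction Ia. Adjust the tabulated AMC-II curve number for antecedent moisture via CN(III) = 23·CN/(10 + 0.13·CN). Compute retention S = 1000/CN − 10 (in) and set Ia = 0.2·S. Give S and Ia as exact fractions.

S = 100/69 in ≈ 1.449 in; Ia = 20/69 in ≈ 0.290 in

Wet (AMC III): CN(III) = 23·75/(10 + 0.13·75) = 1725/(79/4) = 6900/79 ≈ 87.342
Max retention: S = 1000/(6900/79) − 10 = 100/69 in (≈ 1.449 in)
Initial abstraction Ia = S/5 = (100/69)/5 = 20/69 ≈ 0.290 in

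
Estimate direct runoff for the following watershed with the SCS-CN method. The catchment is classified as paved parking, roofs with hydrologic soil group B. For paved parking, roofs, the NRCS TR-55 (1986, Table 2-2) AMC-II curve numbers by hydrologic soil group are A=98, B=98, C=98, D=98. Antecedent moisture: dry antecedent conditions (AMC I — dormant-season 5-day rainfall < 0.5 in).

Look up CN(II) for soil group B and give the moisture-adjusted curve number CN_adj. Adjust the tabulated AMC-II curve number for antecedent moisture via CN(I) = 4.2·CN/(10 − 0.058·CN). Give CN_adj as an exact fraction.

CN_adj = 102900/1079 ≈ 95.366

NRCS table: paved parking, roofs, soil group B → CN(II) = 98
Adjust CN=98 to AMC I: 4.2·98/(10 − 0.058·98) → (2058/5) ÷ (1079/250) = 102900/1079 ≈ 95.366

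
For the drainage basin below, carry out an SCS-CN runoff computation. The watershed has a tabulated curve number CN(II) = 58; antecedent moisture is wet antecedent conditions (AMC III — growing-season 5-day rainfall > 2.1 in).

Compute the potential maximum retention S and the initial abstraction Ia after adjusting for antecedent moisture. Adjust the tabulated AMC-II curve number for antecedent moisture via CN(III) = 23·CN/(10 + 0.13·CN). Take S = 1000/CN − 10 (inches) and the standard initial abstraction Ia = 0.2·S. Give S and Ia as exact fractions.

Adjust CN=58 to AMC III: 23·58/(10 + 0.13·58) → 1334 ÷ (877/50) = 66700/877 ≈ 76.055
S = 1000/(66700/877) − 10 = 2100/667 in ≈ 3.148 in
Ia = 0.2·(2100/667) = 420/667 in ≈ 0.630 in

S = 2100/667 in ≈ 3.148 in; Ia = 420/667 in ≈ 0.630 in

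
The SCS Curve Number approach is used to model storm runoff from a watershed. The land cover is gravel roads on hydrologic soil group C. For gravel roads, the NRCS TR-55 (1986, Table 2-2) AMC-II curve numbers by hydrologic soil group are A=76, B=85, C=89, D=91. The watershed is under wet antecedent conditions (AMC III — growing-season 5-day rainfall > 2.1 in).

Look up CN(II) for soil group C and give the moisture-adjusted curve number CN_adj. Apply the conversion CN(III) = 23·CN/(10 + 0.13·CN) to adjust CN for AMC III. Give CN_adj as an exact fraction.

CN_adj = 204700/2157 ≈ 94.900

NRCS table: gravel roads, soil group C → CN(II) = 89
Wet (AMC III): CN(III) = 23·89/(10 + 0.13·89) = 2047/(2157/100) = 204700/2157 ≈ 94.900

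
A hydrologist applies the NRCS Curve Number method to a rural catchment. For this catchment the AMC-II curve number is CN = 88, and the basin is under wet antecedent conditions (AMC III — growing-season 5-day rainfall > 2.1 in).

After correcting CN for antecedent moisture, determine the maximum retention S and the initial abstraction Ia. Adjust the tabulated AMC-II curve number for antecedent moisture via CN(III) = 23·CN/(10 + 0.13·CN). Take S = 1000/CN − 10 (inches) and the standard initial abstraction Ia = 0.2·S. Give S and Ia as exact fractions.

S = 150/253 in ≈ 0.593 in; Ia = 30/253 in ≈ 0.119 in

CN(III) from CN(II)=88: (23·88)/(10 + 0.13·88) = 6325/67 ≈ 94.403
Max retention: S = 1000/(6325/67) − 10 = 150/253 in (≈ 0.593 in)
Initial abstraction Ia = S/5 = (150/253)/5 = 30/253 ≈ 0.119 in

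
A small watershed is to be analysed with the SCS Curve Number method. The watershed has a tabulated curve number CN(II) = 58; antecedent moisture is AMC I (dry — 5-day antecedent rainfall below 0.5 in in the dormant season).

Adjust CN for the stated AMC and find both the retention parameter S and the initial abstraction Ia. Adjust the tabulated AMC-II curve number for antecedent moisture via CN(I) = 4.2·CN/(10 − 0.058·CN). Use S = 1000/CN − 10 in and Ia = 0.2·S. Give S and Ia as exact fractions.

Adjust CN=58 to AMC I: 4.2·58/(10 − 0.058·58) → (1218/5) ÷ (1659/250) = 2900/79 ≈ 36.709
S = 1000/(2900/79) − 10 = 500/29 in ≈ 17.241 in
Initial abstraction Ia = S/5 = (500/29)/5 = 100/29 ≈ 3.448 in

S = 500/29 in ≈ 17.241 in; Ia = 100/29 in ≈ 3.448 in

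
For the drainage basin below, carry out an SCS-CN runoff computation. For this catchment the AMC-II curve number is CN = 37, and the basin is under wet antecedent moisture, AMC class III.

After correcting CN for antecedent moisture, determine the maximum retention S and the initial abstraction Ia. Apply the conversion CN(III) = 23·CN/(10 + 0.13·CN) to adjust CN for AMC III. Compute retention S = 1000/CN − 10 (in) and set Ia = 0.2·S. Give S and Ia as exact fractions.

S = 6300/851 in ≈ 7.403 in; Ia = 1260/851 in ≈ 1.481 in

CN(III) from CN(II)=37: (23·37)/(10 + 0.13·37) = 85100/1481 ≈ 57.461
Max retention: S = 1000/(85100/1481) − 10 = 6300/851 in (≈ 7.403 in)
Initial abstraction Ia = S/5 = (6300/851)/5 = 1260/851 ≈ 1.481 in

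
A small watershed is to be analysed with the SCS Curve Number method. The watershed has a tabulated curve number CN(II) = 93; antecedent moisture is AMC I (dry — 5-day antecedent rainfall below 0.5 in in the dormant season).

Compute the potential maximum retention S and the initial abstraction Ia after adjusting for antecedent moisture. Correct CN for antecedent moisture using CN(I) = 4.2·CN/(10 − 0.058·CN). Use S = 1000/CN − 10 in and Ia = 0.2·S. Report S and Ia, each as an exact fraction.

S = 500/279 in ≈ 1.792 in; Ia = 100/279 in ≈ 0.358 in

Dry (AMC I): CN(I) = 4.2·93/(10 − 0.058·93) = (1953/5)/(2303/500) = 27900/329 ≈ 84.802
Max retention: S = 1000/(27900/329) − 10 = 500/279 in (≈ 1.792 in)
Ia = 0.2·(500/279) = 100/279 in ≈ 0.358 in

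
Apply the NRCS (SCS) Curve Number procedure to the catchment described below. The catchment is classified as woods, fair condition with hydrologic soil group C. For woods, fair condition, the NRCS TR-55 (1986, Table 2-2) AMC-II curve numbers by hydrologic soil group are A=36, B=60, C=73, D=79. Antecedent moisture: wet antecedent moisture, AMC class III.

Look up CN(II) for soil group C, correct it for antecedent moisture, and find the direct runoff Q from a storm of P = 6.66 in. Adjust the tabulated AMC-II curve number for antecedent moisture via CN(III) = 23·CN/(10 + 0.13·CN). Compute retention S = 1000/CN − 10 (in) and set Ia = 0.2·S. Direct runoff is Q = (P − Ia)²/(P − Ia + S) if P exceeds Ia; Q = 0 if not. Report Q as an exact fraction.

NRCS table: woods, fair condition, soil group C → CN(II) = 73
Wet (AMC III): CN(III) = 23·73/(10 + 0.13·73) = 1679/(1949/100) = 167900/1949 ≈ 86.147
Max retention: S = 1000/(167900/1949) − 10 = 2700/1679 in (≈ 1.608 in)
Initial abstraction Ia = S/5 = (2700/1679)/5 = 540/1679 ≈ 0.322 in
P − Ia = 6.660 − 0.322 = 532107/83950 ≈ 6.338 in (> 0, runoff occurs)
Q = (532107/83950)²/((532107/83950) + 2700/1679) = (283137859449/7047602500)/(667107/83950) = 31459762161/6222625850 in ≈ 5.056 in

Q = 31459762161/6222625850 in ≈ 5.056 in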